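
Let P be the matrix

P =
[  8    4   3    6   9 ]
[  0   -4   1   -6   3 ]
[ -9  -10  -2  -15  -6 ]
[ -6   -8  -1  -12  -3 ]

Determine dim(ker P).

3

Row reduce to echelon form.
R3 ← R3 + (9/8)·R1: [0, -11/2, 11/8, -33/4, 33/8]
R4 ← R4 + (3/4)·R1: [0, -5, 5/4, -15/2, 15/4]
R3 ← R3 − (11/8)·R2: [0, 0, 0, 0, 0]
R4 ← R4 − (5/4)·R2: [0, 0, 0, 0, 0]
2 nonzero rows, so rank(P) = 2.
P has 5 columns; by rank–nullity, nullity = 5 − 2 = 3.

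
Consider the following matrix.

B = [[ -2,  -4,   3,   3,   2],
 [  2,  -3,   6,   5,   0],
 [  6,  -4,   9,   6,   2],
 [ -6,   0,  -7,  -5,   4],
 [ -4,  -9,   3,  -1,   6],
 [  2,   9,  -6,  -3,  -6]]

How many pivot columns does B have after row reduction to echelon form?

4

Row reduce to echelon form.
R2 ← R2 + R1: [0, -7, 9, 8, 2]
R3 ← R3 + (3)·R1: [0, -16, 18, 15, 8]
R4 ← R4 − (3)·R1: [0, 12, -16, -14, -2]
R5 ← R5 − (2)·R1: [0, -1, -3, -7, 2]
R6 ← R6 + R1: [0, 5, -3, 0, -4]
R3 ← R3 − (16/7)·R2: [0, 0, -18/7, -23/7, 24/7]
R4 ← R4 + (12/7)·R2: [0, 0, -4/7, -2/7, 10/7]
R5 ← R5 − (1/7)·R2: [0, 0, -30/7, -57/7, 12/7]
R6 ← R6 + (5/7)·R2: [0, 0, 24/7, 40/7, -18/7]
R4 ← R4 − (2/9)·R3: [0, 0, 0, 4/9, 2/3]
R5 ← R5 − (5/3)·R3: [0, 0, 0, -8/3, -4]
R6 ← R6 + (4/3)·R3: [0, 0, 0, 4/3, 2]
R5 ← R5 + (6)·R4: [0, 0, 0, 0, 0]
R6 ← R6 − (3)·R4: [0, 0, 0, 0, 0]
Echelon form has 4 nonzero rows, so rank(B) = 4.
Each nonzero row contributes one pivot column: 4 pivot columns.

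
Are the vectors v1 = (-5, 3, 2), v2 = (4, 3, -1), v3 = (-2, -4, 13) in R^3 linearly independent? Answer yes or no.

Form the matrix with these vectors as rows and row reduce.
R2 ← R2 + (4/5)·R1: [0, 27/5, 3/5]
R3 ← R3 − (2/5)·R1: [0, -26/5, 61/5]
R3 ← R3 + (26/27)·R2: [0, 0, 115/9]
3 nonzero rows, so the 3 vectors span a space of dimension 3.
Since 3 = 3, the vectors are linearly independent.

yes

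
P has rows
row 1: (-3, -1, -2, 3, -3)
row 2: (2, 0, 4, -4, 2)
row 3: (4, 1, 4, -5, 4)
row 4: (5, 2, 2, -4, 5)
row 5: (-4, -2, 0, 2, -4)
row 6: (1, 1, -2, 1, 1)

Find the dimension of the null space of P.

3

Row reduce to echelon form.
R2 ← R2 + (2/3)·R1: [0, -2/3, 8/3, -2, 0]
R3 ← R3 + (4/3)·R1: [0, -1/3, 4/3, -1, 0]
R4 ← R4 + (5/3)·R1: [0, 1/3, -4/3, 1, 0]
R5 ← R5 − (4/3)·R1: [0, -2/3, 8/3, -2, 0]
R6 ← R6 + (1/3)·R1: [0, 2/3, -8/3, 2, 0]
R3 ← R3 − (1/2)·R2: [0, 0, 0, 0, 0]
R4 ← R4 + (1/2)·R2: [0, 0, 0, 0, 0]
R5 ← R5 − R2: [0, 0, 0, 0, 0]
R6 ← R6 + R2: [0, 0, 0, 0, 0]
2 nonzero rows, so rank(P) = 2.
P has 5 columns; by rank–nullity, nullity = 5 − 2 = 3.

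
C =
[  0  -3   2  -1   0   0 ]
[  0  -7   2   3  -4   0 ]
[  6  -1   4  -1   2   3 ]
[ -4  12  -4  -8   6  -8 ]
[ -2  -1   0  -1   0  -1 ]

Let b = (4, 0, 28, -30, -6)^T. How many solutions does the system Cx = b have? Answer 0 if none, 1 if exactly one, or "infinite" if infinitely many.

infinite

Row reduce the augmented matrix [C | b].
Swap R1 ↔ R3
R4 ← R4 + (2/3)·R1: [0, 34/3, -4/3, -26/3, 22/3, -6, -34/3]
R5 ← R5 + (1/3)·R1: [0, -4/3, 4/3, -4/3, 2/3, 0, 10/3]
R3 ← R3 − (3/7)·R2: [0, 0, 8/7, -16/7, 12/7, 0, 4]
R4 ← R4 + (34/21)·R2: [0, 0, 40/21, -80/21, 6/7, -6, -34/3]
R5 ← R5 − (4/21)·R2: [0, 0, 20/21, -40/21, 10/7, 0, 10/3]
R4 ← R4 − (5/3)·R3: [0, 0, 0, 0, -2, -6, -18]
R5 ← R5 − (5/6)·R3: [0, 0, 0, 0, 0, 0, 0]
The echelon form has 4 nonzero rows, and every pivot lies in the first 6 columns, so rank(C) = rank([C|b]) = 4.
The system is consistent.
rank = 4 < 6 unknowns, so there are infinitely many solutions.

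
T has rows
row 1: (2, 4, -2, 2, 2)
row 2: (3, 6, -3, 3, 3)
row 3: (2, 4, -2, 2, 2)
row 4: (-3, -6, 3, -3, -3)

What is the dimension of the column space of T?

1

Row reduce to echelon form.
R2 ← R2 − (3/2)·R1: [0, 0, 0, 0, 0]
R3 ← R3 − R1: [0, 0, 0, 0, 0]
R4 ← R4 + (3/2)·R1: [0, 0, 0, 0, 0]
Echelon form has 1 nonzero row, so rank(T) = 1.
The column space has dimension equal to the rank: 1.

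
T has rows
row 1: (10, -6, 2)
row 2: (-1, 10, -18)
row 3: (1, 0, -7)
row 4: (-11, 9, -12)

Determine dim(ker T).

Row reduce to echelon form.
R2 ← R2 + (1/10)·R1: [0, 47/5, -89/5]
R3 ← R3 − (1/10)·R1: [0, 3/5, -36/5]
R4 ← R4 + (11/10)·R1: [0, 12/5, -49/5]
R3 ← R3 − (3/47)·R2: [0, 0, -285/47]
R4 ← R4 − (12/47)·R2: [0, 0, -247/47]
R4 ← R4 − (13/15)·R3: [0, 0, 0]
3 nonzero rows, so rank(T) = 3.
T has 3 columns; by rank–nullity, nullity = 3 − 3 = 0.

0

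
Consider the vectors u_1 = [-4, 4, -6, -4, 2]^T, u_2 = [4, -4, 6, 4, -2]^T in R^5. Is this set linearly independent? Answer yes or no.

Form the matrix with these vectors as rows and row reduce.
R2 ← R2 + R1: [0, 0, 0, 0, 0]
1 nonzero row, so the 2 vectors span a space of dimension 1.
Since 1 < 2, the vectors are linearly dependent.

no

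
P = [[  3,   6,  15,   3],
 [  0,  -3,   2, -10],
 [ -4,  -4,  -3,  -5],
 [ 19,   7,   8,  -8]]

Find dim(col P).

4

Row reduce to echelon form.
R3 ← R3 + (4/3)·R1: [0, 4, 17, -1]
R4 ← R4 − (19/3)·R1: [0, -31, -87, -27]
R3 ← R3 + (4/3)·R2: [0, 0, 59/3, -43/3]
R4 ← R4 − (31/3)·R2: [0, 0, -323/3, 229/3]
R4 ← R4 + (323/59)·R3: [0, 0, 0, -126/59]
Echelon form has 4 nonzero rows, so rank(P) = 4.
The column space has dimension equal to the rank: 4.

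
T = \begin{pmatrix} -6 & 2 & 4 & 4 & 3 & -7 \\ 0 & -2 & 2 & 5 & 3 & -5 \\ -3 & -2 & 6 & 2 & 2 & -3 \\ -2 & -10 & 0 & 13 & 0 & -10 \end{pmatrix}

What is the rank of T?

4

Row reduce to echelon form.
R3 ← R3 − (1/2)·R1: [0, -3, 4, 0, 1/2, 1/2]
R4 ← R4 − (1/3)·R1: [0, -32/3, -4/3, 35/3, -1, -23/3]
R3 ← R3 − (3/2)·R2: [0, 0, 1, -15/2, -4, 8]
R4 ← R4 − (16/3)·R2: [0, 0, -12, -15, -17, 19]
R4 ← R4 + (12)·R3: [0, 0, 0, -105, -65, 115]
Echelon form has 4 nonzero rows, so rank(T) = 4.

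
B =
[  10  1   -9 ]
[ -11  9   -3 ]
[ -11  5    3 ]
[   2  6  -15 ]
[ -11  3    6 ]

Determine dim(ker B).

Row reduce to echelon form.
R2 ← R2 + (11/10)·R1: [0, 101/10, -129/10]
R3 ← R3 + (11/10)·R1: [0, 61/10, -69/10]
R4 ← R4 − (1/5)·R1: [0, 29/5, -66/5]
R5 ← R5 + (11/10)·R1: [0, 41/10, -39/10]
R3 ← R3 − (61/101)·R2: [0, 0, 90/101]
R4 ← R4 − (58/101)·R2: [0, 0, -585/101]
R5 ← R5 − (41/101)·R2: [0, 0, 135/101]
R4 ← R4 + (13/2)·R3: [0, 0, 0]
R5 ← R5 − (3/2)·R3: [0, 0, 0]
3 nonzero rows, so rank(B) = 3.
B has 3 columns; by rank–nullity, nullity = 3 − 3 = 0.

0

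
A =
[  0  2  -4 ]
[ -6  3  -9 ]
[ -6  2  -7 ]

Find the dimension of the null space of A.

Row reduce to echelon form.
Swap R1 ↔ R2
R3 ← R3 − R1: [0, -1, 2]
R3 ← R3 + (1/2)·R2: [0, 0, 0]
2 nonzero rows, so rank(A) = 2.
A has 3 columns; by rank–nullity, nullity = 3 − 2 = 1.

1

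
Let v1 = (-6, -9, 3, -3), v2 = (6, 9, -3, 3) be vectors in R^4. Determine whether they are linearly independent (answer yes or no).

Form the matrix with these vectors as rows and row reduce.
R2 ← R2 + R1: [0, 0, 0, 0]
1 nonzero row, so the 2 vectors span a space of dimension 1.
Since 1 < 2, the vectors are linearly dependent.

no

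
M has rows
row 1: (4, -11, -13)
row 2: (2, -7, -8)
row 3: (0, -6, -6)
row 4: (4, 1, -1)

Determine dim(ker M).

Row reduce to echelon form.
R2 ← R2 − (1/2)·R1: [0, -3/2, -3/2]
R4 ← R4 − R1: [0, 12, 12]
R3 ← R3 − (4)·R2: [0, 0, 0]
R4 ← R4 + (8)·R2: [0, 0, 0]
2 nonzero rows, so rank(M) = 2.
M has 3 columns; by rank–nullity, nullity = 3 − 2 = 1.

1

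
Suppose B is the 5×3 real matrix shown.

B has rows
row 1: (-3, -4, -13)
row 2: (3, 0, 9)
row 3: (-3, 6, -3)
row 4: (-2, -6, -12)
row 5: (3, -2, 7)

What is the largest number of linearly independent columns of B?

2

Row reduce to echelon form.
R2 ← R2 + R1: [0, -4, -4]
R3 ← R3 − R1: [0, 10, 10]
R4 ← R4 − (2/3)·R1: [0, -10/3, -10/3]
R5 ← R5 + R1: [0, -6, -6]
R3 ← R3 + (5/2)·R2: [0, 0, 0]
R4 ← R4 − (5/6)·R2: [0, 0, 0]
R5 ← R5 − (3/2)·R2: [0, 0, 0]
Echelon form has 2 nonzero rows, so rank(B) = 2.
The rank gives the maximum number of linearly independent columns: 2.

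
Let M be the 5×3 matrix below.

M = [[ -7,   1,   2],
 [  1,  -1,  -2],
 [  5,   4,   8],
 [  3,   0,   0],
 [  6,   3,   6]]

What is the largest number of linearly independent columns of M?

Row reduce to echelon form.
R2 ← R2 + (1/7)·R1: [0, -6/7, -12/7]
R3 ← R3 + (5/7)·R1: [0, 33/7, 66/7]
R4 ← R4 + (3/7)·R1: [0, 3/7, 6/7]
R5 ← R5 + (6/7)·R1: [0, 27/7, 54/7]
R3 ← R3 + (11/2)·R2: [0, 0, 0]
R4 ← R4 + (1/2)·R2: [0, 0, 0]
R5 ← R5 + (9/2)·R2: [0, 0, 0]
Echelon form has 2 nonzero rows, so rank(M) = 2.
The rank gives the maximum number of linearly independent columns: 2.

2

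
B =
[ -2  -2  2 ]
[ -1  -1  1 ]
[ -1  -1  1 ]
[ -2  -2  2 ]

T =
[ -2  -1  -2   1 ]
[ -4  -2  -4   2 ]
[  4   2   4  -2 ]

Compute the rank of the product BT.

1

First compute BT:
[[ 20,  10,  20, -10],
 [ 10,   5,  10,  -5],
 [ 10,   5,  10,  -5],
 [ 20,  10,  20, -10]]
Now row reduce the product.
R2 ← R2 − (1/2)·R1: [0, 0, 0, 0]
R3 ← R3 − (1/2)·R1: [0, 0, 0, 0]
R4 ← R4 − R1: [0, 0, 0, 0]
1 nonzero row, so rank(BT) = 1.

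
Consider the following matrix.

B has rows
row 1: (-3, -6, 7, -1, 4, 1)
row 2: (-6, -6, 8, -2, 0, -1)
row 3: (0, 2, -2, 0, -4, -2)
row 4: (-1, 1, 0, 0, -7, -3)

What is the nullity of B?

Row reduce to echelon form.
R2 ← R2 − (2)·R1: [0, 6, -6, 0, -8, -3]
R4 ← R4 − (1/3)·R1: [0, 3, -7/3, 1/3, -25/3, -10/3]
R3 ← R3 − (1/3)·R2: [0, 0, 0, 0, -4/3, -1]
R4 ← R4 − (1/2)·R2: [0, 0, 2/3, 1/3, -13/3, -11/6]
Swap R3 ↔ R4
4 nonzero rows, so rank(B) = 4.
B has 6 columns; by rank–nullity, nullity = 6 − 4 = 2.

2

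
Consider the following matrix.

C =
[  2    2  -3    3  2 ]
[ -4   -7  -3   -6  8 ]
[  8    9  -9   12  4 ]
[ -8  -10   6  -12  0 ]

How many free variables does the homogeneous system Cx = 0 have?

3

Row reduce to echelon form.
R2 ← R2 + (2)·R1: [0, -3, -9, 0, 12]
R3 ← R3 − (4)·R1: [0, 1, 3, 0, -4]
R4 ← R4 + (4)·R1: [0, -2, -6, 0, 8]
R3 ← R3 + (1/3)·R2: [0, 0, 0, 0, 0]
R4 ← R4 − (2/3)·R2: [0, 0, 0, 0, 0]
2 nonzero rows, so rank(C) = 2.
C has 5 columns; by rank–nullity, nullity = 5 − 2 = 3.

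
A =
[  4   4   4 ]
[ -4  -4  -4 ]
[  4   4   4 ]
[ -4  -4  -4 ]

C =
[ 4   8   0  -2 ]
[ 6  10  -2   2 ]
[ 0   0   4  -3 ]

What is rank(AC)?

1

First compute AC:
[[ 40,  72,   8, -12],
 [-40, -72,  -8,  12],
 [ 40,  72,   8, -12],
 [-40, -72,  -8,  12]]
Now row reduce the product.
R2 ← R2 + R1: [0, 0, 0, 0]
R3 ← R3 − R1: [0, 0, 0, 0]
R4 ← R4 + R1: [0, 0, 0, 0]
1 nonzero row, so rank(AC) = 1.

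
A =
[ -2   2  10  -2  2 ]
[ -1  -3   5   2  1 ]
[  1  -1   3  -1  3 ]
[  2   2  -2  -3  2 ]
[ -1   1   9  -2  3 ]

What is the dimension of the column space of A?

Row reduce to echelon form.
R2 ← R2 − (1/2)·R1: [0, -4, 0, 3, 0]
R3 ← R3 + (1/2)·R1: [0, 0, 8, -2, 4]
R4 ← R4 + R1: [0, 4, 8, -5, 4]
R5 ← R5 − (1/2)·R1: [0, 0, 4, -1, 2]
R4 ← R4 + R2: [0, 0, 8, -2, 4]
R4 ← R4 − R3: [0, 0, 0, 0, 0]
R5 ← R5 − (1/2)·R3: [0, 0, 0, 0, 0]
Echelon form has 3 nonzero rows, so rank(A) = 3.
The column space has dimension equal to the rank: 3.

3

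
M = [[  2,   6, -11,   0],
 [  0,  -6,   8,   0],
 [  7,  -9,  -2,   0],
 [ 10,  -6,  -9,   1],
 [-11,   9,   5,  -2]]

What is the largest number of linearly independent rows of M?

Row reduce to echelon form.
R3 ← R3 − (7/2)·R1: [0, -30, 73/2, 0]
R4 ← R4 − (5)·R1: [0, -36, 46, 1]
R5 ← R5 + (11/2)·R1: [0, 42, -111/2, -2]
R3 ← R3 − (5)·R2: [0, 0, -7/2, 0]
R4 ← R4 − (6)·R2: [0, 0, -2, 1]
R5 ← R5 + (7)·R2: [0, 0, 1/2, -2]
R4 ← R4 − (4/7)·R3: [0, 0, 0, 1]
R5 ← R5 + (1/7)·R3: [0, 0, 0, -2]
R5 ← R5 + (2)·R4: [0, 0, 0, 0]
Echelon form has 4 nonzero rows, so rank(M) = 4.
The rank gives the maximum number of linearly independent rows: 4.

4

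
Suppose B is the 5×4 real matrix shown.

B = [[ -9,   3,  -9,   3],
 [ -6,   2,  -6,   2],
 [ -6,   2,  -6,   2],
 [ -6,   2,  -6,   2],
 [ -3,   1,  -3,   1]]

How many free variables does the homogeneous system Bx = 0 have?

Row reduce to echelon form.
R2 ← R2 − (2/3)·R1: [0, 0, 0, 0]
R3 ← R3 − (2/3)·R1: [0, 0, 0, 0]
R4 ← R4 − (2/3)·R1: [0, 0, 0, 0]
R5 ← R5 − (1/3)·R1: [0, 0, 0, 0]
1 nonzero row, so rank(B) = 1.
B has 4 columns; by rank–nullity, nullity = 4 − 1 = 3.

3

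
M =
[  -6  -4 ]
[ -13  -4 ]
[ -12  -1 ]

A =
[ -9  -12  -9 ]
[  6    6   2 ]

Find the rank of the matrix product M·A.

First compute MA:
[[ 30,  48,  46],
 [ 93, 132, 109],
 [102, 138, 106]]
Now row reduce the product.
R2 ← R2 − (31/10)·R1: [0, -84/5, -168/5]
R3 ← R3 − (17/5)·R1: [0, -126/5, -252/5]
R3 ← R3 − (3/2)·R2: [0, 0, 0]
2 nonzero rows, so rank(MA) = 2.

2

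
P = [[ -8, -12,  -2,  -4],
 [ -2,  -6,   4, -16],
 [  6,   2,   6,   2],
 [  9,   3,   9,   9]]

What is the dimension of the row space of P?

4

Row reduce to echelon form.
R2 ← R2 − (1/4)·R1: [0, -3, 9/2, -15]
R3 ← R3 + (3/4)·R1: [0, -7, 9/2, -1]
R4 ← R4 + (9/8)·R1: [0, -21/2, 27/4, 9/2]
R3 ← R3 − (7/3)·R2: [0, 0, -6, 34]
R4 ← R4 − (7/2)·R2: [0, 0, -9, 57]
R4 ← R4 − (3/2)·R3: [0, 0, 0, 6]
Echelon form has 4 nonzero rows, so rank(P) = 4.
The row space has dimension equal to the rank: 4.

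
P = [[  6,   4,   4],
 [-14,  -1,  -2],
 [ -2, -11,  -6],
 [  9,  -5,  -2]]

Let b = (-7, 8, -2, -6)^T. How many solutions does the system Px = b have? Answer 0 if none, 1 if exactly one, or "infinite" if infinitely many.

0

Row reduce the augmented matrix [P | b].
R2 ← R2 + (7/3)·R1: [0, 25/3, 22/3, -25/3]
R3 ← R3 + (1/3)·R1: [0, -29/3, -14/3, -13/3]
R4 ← R4 − (3/2)·R1: [0, -11, -8, 9/2]
R3 ← R3 + (29/25)·R2: [0, 0, 96/25, -14]
R4 ← R4 + (33/25)·R2: [0, 0, 42/25, -13/2]
R4 ← R4 − (7/16)·R3: [0, 0, 0, -3/8]
The echelon form has 4 nonzero rows; the last pivot sits in the augmented column, so rank(P) = 3 but rank([P|b]) = 4.
Since the ranks differ, the system is inconsistent.
It has no solutions.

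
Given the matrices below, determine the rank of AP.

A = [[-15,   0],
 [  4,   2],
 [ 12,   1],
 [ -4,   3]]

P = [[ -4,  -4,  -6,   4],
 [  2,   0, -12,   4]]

First compute AP:
[[ 60,  60,  90, -60],
 [-12, -16, -48,  24],
 [-46, -48, -84,  52],
 [ 22,  16, -12,  -4]]
Now row reduce the product.
R2 ← R2 + (1/5)·R1: [0, -4, -30, 12]
R3 ← R3 + (23/30)·R1: [0, -2, -15, 6]
R4 ← R4 − (11/30)·R1: [0, -6, -45, 18]
R3 ← R3 − (1/2)·R2: [0, 0, 0, 0]
R4 ← R4 − (3/2)·R2: [0, 0, 0, 0]
2 nonzero rows, so rank(AP) = 2.

2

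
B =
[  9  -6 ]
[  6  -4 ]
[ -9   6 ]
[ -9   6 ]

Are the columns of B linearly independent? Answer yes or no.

no

Row reduce B to echelon form.
R2 ← R2 − (2/3)·R1: [0, 0]
R3 ← R3 + R1: [0, 0]
R4 ← R4 + R1: [0, 0]
1 pivot among 2 columns.
Only 1 < 2 pivot columns, so the columns are linearly dependent.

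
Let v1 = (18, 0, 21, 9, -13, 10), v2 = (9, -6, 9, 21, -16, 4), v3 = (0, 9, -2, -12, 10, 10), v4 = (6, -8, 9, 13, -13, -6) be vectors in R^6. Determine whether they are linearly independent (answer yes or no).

Form the matrix with these vectors as rows and row reduce.
R2 ← R2 − (1/2)·R1: [0, -6, -3/2, 33/2, -19/2, -1]
R4 ← R4 − (1/3)·R1: [0, -8, 2, 10, -26/3, -28/3]
R3 ← R3 + (3/2)·R2: [0, 0, -17/4, 51/4, -17/4, 17/2]
R4 ← R4 − (4/3)·R2: [0, 0, 4, -12, 4, -8]
R4 ← R4 + (16/17)·R3: [0, 0, 0, 0, 0, 0]
3 nonzero rows, so the 4 vectors span a space of dimension 3.
Since 3 < 4, the vectors are linearly dependent.

no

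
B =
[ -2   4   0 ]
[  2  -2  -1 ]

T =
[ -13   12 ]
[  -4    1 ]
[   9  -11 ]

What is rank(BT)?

First compute BT:
[[ 10, -20],
 [-27,  33]]
Now row reduce the product.
R2 ← R2 + (27/10)·R1: [0, -21]
2 nonzero rows, so rank(BT) = 2.

2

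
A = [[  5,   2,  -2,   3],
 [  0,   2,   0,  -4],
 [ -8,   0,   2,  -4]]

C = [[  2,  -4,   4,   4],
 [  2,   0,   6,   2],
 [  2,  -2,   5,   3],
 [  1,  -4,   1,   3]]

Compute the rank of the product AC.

2

First compute AC:
[[ 13, -28,  25,  27],
 [  0,  16,   8,  -8],
 [-16,  44, -26, -38]]
Now row reduce the product.
R3 ← R3 + (16/13)·R1: [0, 124/13, 62/13, -62/13]
R3 ← R3 − (31/52)·R2: [0, 0, 0, 0]
2 nonzero rows, so rank(AC) = 2.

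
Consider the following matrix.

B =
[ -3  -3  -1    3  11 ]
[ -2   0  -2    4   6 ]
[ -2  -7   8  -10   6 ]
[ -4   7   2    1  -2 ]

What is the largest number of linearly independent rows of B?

3

Row reduce to echelon form.
R2 ← R2 − (2/3)·R1: [0, 2, -4/3, 2, -4/3]
R3 ← R3 − (2/3)·R1: [0, -5, 26/3, -12, -4/3]
R4 ← R4 − (4/3)·R1: [0, 11, 10/3, -3, -50/3]
R3 ← R3 + (5/2)·R2: [0, 0, 16/3, -7, -14/3]
R4 ← R4 − (11/2)·R2: [0, 0, 32/3, -14, -28/3]
R4 ← R4 − (2)·R3: [0, 0, 0, 0, 0]
Echelon form has 3 nonzero rows, so rank(B) = 3.
The rank gives the maximum number of linearly independent rows: 3.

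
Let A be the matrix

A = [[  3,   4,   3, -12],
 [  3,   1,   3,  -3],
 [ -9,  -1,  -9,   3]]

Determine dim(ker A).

2

Row reduce to echelon form.
R2 ← R2 − R1: [0, -3, 0, 9]
R3 ← R3 + (3)·R1: [0, 11, 0, -33]
R3 ← R3 + (11/3)·R2: [0, 0, 0, 0]
2 nonzero rows, so rank(A) = 2.
A has 4 columns; by rank–nullity, nullity = 4 − 2 = 2.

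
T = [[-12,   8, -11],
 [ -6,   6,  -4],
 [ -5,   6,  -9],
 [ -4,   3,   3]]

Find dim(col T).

Row reduce to echelon form.
R2 ← R2 − (1/2)·R1: [0, 2, 3/2]
R3 ← R3 − (5/12)·R1: [0, 8/3, -53/12]
R4 ← R4 − (1/3)·R1: [0, 1/3, 20/3]
R3 ← R3 − (4/3)·R2: [0, 0, -77/12]
R4 ← R4 − (1/6)·R2: [0, 0, 77/12]
R4 ← R4 + R3: [0, 0, 0]
Echelon form has 3 nonzero rows, so rank(T) = 3.
The column space has dimension equal to the rank: 3.

3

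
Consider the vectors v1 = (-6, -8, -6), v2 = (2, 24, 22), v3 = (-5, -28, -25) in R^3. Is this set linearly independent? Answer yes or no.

no

Form the matrix with these vectors as rows and row reduce.
R2 ← R2 + (1/3)·R1: [0, 64/3, 20]
R3 ← R3 − (5/6)·R1: [0, -64/3, -20]
R3 ← R3 + R2: [0, 0, 0]
2 nonzero rows, so the 3 vectors span a space of dimension 2.
Since 2 < 3, the vectors are linearly dependent.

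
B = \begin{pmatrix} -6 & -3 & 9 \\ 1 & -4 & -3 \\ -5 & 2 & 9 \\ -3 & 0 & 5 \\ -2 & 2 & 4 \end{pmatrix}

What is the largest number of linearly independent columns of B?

2

Row reduce to echelon form.
R2 ← R2 + (1/6)·R1: [0, -9/2, -3/2]
R3 ← R3 − (5/6)·R1: [0, 9/2, 3/2]
R4 ← R4 − (1/2)·R1: [0, 3/2, 1/2]
R5 ← R5 − (1/3)·R1: [0, 3, 1]
R3 ← R3 + R2: [0, 0, 0]
R4 ← R4 + (1/3)·R2: [0, 0, 0]
R5 ← R5 + (2/3)·R2: [0, 0, 0]
Echelon form has 2 nonzero rows, so rank(B) = 2.
The rank gives the maximum number of linearly independent columns: 2.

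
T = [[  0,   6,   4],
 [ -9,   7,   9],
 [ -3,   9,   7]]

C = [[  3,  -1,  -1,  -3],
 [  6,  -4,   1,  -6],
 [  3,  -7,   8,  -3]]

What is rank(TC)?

First compute TC:
[[ 48, -52,  38, -48],
 [ 42, -82,  88, -42],
 [ 66, -82,  68, -66]]
Now row reduce the product.
R2 ← R2 − (7/8)·R1: [0, -73/2, 219/4, 0]
R3 ← R3 − (11/8)·R1: [0, -21/2, 63/4, 0]
R3 ← R3 − (21/73)·R2: [0, 0, 0, 0]
2 nonzero rows, so rank(TC) = 2.

2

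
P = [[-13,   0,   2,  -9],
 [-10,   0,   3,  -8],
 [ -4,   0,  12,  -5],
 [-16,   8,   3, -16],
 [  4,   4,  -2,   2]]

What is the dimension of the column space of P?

4

Row reduce to echelon form.
R2 ← R2 − (10/13)·R1: [0, 0, 19/13, -14/13]
R3 ← R3 − (4/13)·R1: [0, 0, 148/13, -29/13]
R4 ← R4 − (16/13)·R1: [0, 8, 7/13, -64/13]
R5 ← R5 + (4/13)·R1: [0, 4, -18/13, -10/13]
Swap R2 ↔ R4
R5 ← R5 − (1/2)·R2: [0, 0, -43/26, 22/13]
R4 ← R4 − (19/148)·R3: [0, 0, 0, -117/148]
R5 ← R5 + (43/296)·R3: [0, 0, 0, 405/296]
R5 ← R5 + (45/26)·R4: [0, 0, 0, 0]
Echelon form has 4 nonzero rows, so rank(P) = 4.
The column space has dimension equal to the rank: 4.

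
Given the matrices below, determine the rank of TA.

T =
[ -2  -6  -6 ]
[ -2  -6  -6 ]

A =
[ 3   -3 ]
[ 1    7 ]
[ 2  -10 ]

First compute TA:
[[-24,  24],
 [-24,  24]]
Now row reduce the product.
R2 ← R2 − R1: [0, 0]
1 nonzero row, so rank(TA) = 1.

1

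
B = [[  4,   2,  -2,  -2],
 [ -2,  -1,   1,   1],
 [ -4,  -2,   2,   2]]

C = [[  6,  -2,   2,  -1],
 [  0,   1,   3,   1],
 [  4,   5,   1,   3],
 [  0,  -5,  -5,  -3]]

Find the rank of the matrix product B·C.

First compute BC:
[[ 16,  -6,  22,  -2],
 [ -8,   3, -11,   1],
 [-16,   6, -22,   2]]
Now row reduce the product.
R2 ← R2 + (1/2)·R1: [0, 0, 0, 0]
R3 ← R3 + R1: [0, 0, 0, 0]
1 nonzero row, so rank(BC) = 1.

1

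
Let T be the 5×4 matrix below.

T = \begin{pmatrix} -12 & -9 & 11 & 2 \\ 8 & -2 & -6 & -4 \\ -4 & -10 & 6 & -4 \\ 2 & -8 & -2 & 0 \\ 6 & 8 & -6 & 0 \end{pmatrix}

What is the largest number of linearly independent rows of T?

3

Row reduce to echelon form.
R2 ← R2 + (2/3)·R1: [0, -8, 4/3, -8/3]
R3 ← R3 − (1/3)·R1: [0, -7, 7/3, -14/3]
R4 ← R4 + (1/6)·R1: [0, -19/2, -1/6, 1/3]
R5 ← R5 + (1/2)·R1: [0, 7/2, -1/2, 1]
R3 ← R3 − (7/8)·R2: [0, 0, 7/6, -7/3]
R4 ← R4 − (19/16)·R2: [0, 0, -7/4, 7/2]
R5 ← R5 + (7/16)·R2: [0, 0, 1/12, -1/6]
R4 ← R4 + (3/2)·R3: [0, 0, 0, 0]
R5 ← R5 − (1/14)·R3: [0, 0, 0, 0]
Echelon form has 3 nonzero rows, so rank(T) = 3.
The rank gives the maximum number of linearly independent rows: 3.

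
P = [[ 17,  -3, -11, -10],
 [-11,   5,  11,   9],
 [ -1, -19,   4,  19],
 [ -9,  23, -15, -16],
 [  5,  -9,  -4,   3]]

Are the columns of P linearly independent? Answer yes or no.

yes

Row reduce P to echelon form.
R2 ← R2 + (11/17)·R1: [0, 52/17, 66/17, 43/17]
R3 ← R3 + (1/17)·R1: [0, -326/17, 57/17, 313/17]
R4 ← R4 + (9/17)·R1: [0, 364/17, -354/17, -362/17]
R5 ← R5 − (5/17)·R1: [0, -138/17, -13/17, 101/17]
R3 ← R3 + (163/26)·R2: [0, 0, 360/13, 891/26]
R4 ← R4 − (7)·R2: [0, 0, -48, -39]
R5 ← R5 + (69/26)·R2: [0, 0, 124/13, 329/26]
R4 ← R4 + (26/15)·R3: [0, 0, 0, 102/5]
R5 ← R5 − (31/90)·R3: [0, 0, 0, 17/20]
R5 ← R5 − (1/24)·R4: [0, 0, 0, 0]
4 pivots among 4 columns.
Every column is a pivot column, so the columns are linearly independent.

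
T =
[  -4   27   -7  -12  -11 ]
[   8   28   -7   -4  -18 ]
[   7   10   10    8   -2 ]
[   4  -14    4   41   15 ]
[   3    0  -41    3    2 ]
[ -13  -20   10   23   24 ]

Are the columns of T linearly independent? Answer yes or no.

Row reduce T to echelon form.
R2 ← R2 + (2)·R1: [0, 82, -21, -28, -40]
R3 ← R3 + (7/4)·R1: [0, 229/4, -9/4, -13, -85/4]
R4 ← R4 + R1: [0, 13, -3, 29, 4]
R5 ← R5 + (3/4)·R1: [0, 81/4, -185/4, -6, -25/4]
R6 ← R6 − (13/4)·R1: [0, -431/4, 131/4, 62, 239/4]
R3 ← R3 − (229/328)·R2: [0, 0, 4071/328, 537/82, 1095/164]
R4 ← R4 − (13/82)·R2: [0, 0, 27/82, 1371/41, 424/41]
R5 ← R5 − (81/328)·R2: [0, 0, -13469/328, 75/82, 595/164]
R6 ← R6 + (431/328)·R2: [0, 0, 1691/328, 2067/82, 1179/164]
R4 ← R4 − (36/1357)·R3: [0, 0, 0, 45141/1357, 13793/1357]
R5 ← R5 + (13469/4071)·R3: [0, 0, 0, 30643/1357, 34900/1357]
R6 ← R6 − (1691/4071)·R3: [0, 0, 0, 30515/1357, 5992/1357]
R5 ← R5 − (30643/45141)·R4: [0, 0, 0, 0, 849493/45141]
R6 ← R6 − (30515/45141)·R4: [0, 0, 0, 0, -110839/45141]
R6 ← R6 + (271/2077)·R5: [0, 0, 0, 0, 0]
5 pivots among 5 columns.
Every column is a pivot column, so the columns are linearly independent.

yes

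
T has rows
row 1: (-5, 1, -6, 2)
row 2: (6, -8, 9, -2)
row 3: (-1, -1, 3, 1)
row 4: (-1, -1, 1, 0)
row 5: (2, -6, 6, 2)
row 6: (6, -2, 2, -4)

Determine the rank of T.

Row reduce to echelon form.
R2 ← R2 + (6/5)·R1: [0, -34/5, 9/5, 2/5]
R3 ← R3 − (1/5)·R1: [0, -6/5, 21/5, 3/5]
R4 ← R4 − (1/5)·R1: [0, -6/5, 11/5, -2/5]
R5 ← R5 + (2/5)·R1: [0, -28/5, 18/5, 14/5]
R6 ← R6 + (6/5)·R1: [0, -4/5, -26/5, -8/5]
R3 ← R3 − (3/17)·R2: [0, 0, 66/17, 9/17]
R4 ← R4 − (3/17)·R2: [0, 0, 32/17, -8/17]
R5 ← R5 − (14/17)·R2: [0, 0, 36/17, 42/17]
R6 ← R6 − (2/17)·R2: [0, 0, -92/17, -28/17]
R4 ← R4 − (16/33)·R3: [0, 0, 0, -8/11]
R5 ← R5 − (6/11)·R3: [0, 0, 0, 24/11]
R6 ← R6 + (46/33)·R3: [0, 0, 0, -10/11]
R5 ← R5 + (3)·R4: [0, 0, 0, 0]
R6 ← R6 − (5/4)·R4: [0, 0, 0, 0]
Echelon form has 4 nonzero rows, so rank(T) = 4.

4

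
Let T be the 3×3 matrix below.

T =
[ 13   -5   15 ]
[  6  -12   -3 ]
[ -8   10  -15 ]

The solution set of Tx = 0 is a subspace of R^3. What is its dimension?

Row reduce to echelon form.
R2 ← R2 − (6/13)·R1: [0, -126/13, -129/13]
R3 ← R3 + (8/13)·R1: [0, 90/13, -75/13]
R3 ← R3 + (5/7)·R2: [0, 0, -90/7]
3 nonzero rows, so rank(T) = 3.
T has 3 columns; by rank–nullity, nullity = 3 − 3 = 0.

0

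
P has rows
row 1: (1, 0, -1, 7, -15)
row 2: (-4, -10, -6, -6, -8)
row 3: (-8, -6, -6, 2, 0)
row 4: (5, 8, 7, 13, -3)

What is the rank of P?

Row reduce to echelon form.
R2 ← R2 + (4)·R1: [0, -10, -10, 22, -68]
R3 ← R3 + (8)·R1: [0, -6, -14, 58, -120]
R4 ← R4 − (5)·R1: [0, 8, 12, -22, 72]
R3 ← R3 − (3/5)·R2: [0, 0, -8, 224/5, -396/5]
R4 ← R4 + (4/5)·R2: [0, 0, 4, -22/5, 88/5]
R4 ← R4 + (1/2)·R3: [0, 0, 0, 18, -22]
Echelon form has 4 nonzero rows, so rank(P) = 4.

4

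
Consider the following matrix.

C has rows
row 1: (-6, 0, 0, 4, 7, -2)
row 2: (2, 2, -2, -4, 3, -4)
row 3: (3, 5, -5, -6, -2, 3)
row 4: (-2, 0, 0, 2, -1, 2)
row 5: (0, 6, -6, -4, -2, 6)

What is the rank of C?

4

Row reduce to echelon form.
R2 ← R2 + (1/3)·R1: [0, 2, -2, -8/3, 16/3, -14/3]
R3 ← R3 + (1/2)·R1: [0, 5, -5, -4, 3/2, 2]
R4 ← R4 − (1/3)·R1: [0, 0, 0, 2/3, -10/3, 8/3]
R3 ← R3 − (5/2)·R2: [0, 0, 0, 8/3, -71/6, 41/3]
R5 ← R5 − (3)·R2: [0, 0, 0, 4, -18, 20]
R4 ← R4 − (1/4)·R3: [0, 0, 0, 0, -3/8, -3/4]
R5 ← R5 − (3/2)·R3: [0, 0, 0, 0, -1/4, -1/2]
R5 ← R5 − (2/3)·R4: [0, 0, 0, 0, 0, 0]
Echelon form has 4 nonzero rows, so rank(C) = 4.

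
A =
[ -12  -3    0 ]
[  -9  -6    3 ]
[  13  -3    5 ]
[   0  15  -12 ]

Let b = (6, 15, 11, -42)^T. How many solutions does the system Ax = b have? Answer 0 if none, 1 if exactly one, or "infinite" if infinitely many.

infinite

Row reduce the augmented matrix [A | b].
R2 ← R2 − (3/4)·R1: [0, -15/4, 3, 21/2]
R3 ← R3 + (13/12)·R1: [0, -25/4, 5, 35/2]
R3 ← R3 − (5/3)·R2: [0, 0, 0, 0]
R4 ← R4 + (4)·R2: [0, 0, 0, 0]
The echelon form has 2 nonzero rows, and every pivot lies in the first 3 columns, so rank(A) = rank([A|b]) = 2.
The system is consistent.
rank = 2 < 3 unknowns, so there are infinitely many solutions.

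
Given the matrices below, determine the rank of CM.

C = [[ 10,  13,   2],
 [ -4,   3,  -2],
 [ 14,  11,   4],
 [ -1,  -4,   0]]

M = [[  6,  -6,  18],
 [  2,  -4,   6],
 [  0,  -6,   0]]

First compute CM:
[[ 86, -124, 258],
 [-18,  24, -54],
 [106, -152, 318],
 [-14,  22, -42]]
Now row reduce the product.
R2 ← R2 + (9/43)·R1: [0, -84/43, 0]
R3 ← R3 − (53/43)·R1: [0, 36/43, 0]
R4 ← R4 + (7/43)·R1: [0, 78/43, 0]
R3 ← R3 + (3/7)·R2: [0, 0, 0]
R4 ← R4 + (13/14)·R2: [0, 0, 0]
2 nonzero rows, so rank(CM) = 2.

2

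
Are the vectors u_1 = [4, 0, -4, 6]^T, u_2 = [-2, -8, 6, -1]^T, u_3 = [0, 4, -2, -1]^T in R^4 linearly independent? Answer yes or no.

Form the matrix with these vectors as rows and row reduce.
R2 ← R2 + (1/2)·R1: [0, -8, 4, 2]
R3 ← R3 + (1/2)·R2: [0, 0, 0, 0]
2 nonzero rows, so the 3 vectors span a space of dimension 2.
Since 2 < 3, the vectors are linearly dependent.

no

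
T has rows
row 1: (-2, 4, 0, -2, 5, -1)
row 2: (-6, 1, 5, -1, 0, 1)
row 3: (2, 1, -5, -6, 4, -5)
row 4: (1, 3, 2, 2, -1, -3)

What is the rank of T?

4

Row reduce to echelon form.
R2 ← R2 − (3)·R1: [0, -11, 5, 5, -15, 4]
R3 ← R3 + R1: [0, 5, -5, -8, 9, -6]
R4 ← R4 + (1/2)·R1: [0, 5, 2, 1, 3/2, -7/2]
R3 ← R3 + (5/11)·R2: [0, 0, -30/11, -63/11, 24/11, -46/11]
R4 ← R4 + (5/11)·R2: [0, 0, 47/11, 36/11, -117/22, -37/22]
R4 ← R4 + (47/30)·R3: [0, 0, 0, -57/10, -19/10, -247/30]
Echelon form has 4 nonzero rows, so rank(T) = 4.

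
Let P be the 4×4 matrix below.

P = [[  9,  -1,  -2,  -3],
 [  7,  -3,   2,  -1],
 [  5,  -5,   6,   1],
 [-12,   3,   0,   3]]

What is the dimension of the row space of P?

2

Row reduce to echelon form.
R2 ← R2 − (7/9)·R1: [0, -20/9, 32/9, 4/3]
R3 ← R3 − (5/9)·R1: [0, -40/9, 64/9, 8/3]
R4 ← R4 + (4/3)·R1: [0, 5/3, -8/3, -1]
R3 ← R3 − (2)·R2: [0, 0, 0, 0]
R4 ← R4 + (3/4)·R2: [0, 0, 0, 0]
Echelon form has 2 nonzero rows, so rank(P) = 2.
The row space has dimension equal to the rank: 2.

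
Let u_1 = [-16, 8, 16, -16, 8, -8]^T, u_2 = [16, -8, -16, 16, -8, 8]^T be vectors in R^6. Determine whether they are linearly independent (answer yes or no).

Form the matrix with these vectors as rows and row reduce.
R2 ← R2 + R1: [0, 0, 0, 0, 0, 0]
1 nonzero row, so the 2 vectors span a space of dimension 1.
Since 1 < 2, the vectors are linearly dependent.

no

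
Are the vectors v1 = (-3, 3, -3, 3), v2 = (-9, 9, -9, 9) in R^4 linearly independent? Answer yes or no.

Form the matrix with these vectors as rows and row reduce.
R2 ← R2 − (3)·R1: [0, 0, 0, 0]
1 nonzero row, so the 2 vectors span a space of dimension 1.
Since 1 < 2, the vectors are linearly dependent.

no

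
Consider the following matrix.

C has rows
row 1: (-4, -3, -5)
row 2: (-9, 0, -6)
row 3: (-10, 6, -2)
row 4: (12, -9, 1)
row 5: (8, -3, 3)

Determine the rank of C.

2

Row reduce to echelon form.
R2 ← R2 − (9/4)·R1: [0, 27/4, 21/4]
R3 ← R3 − (5/2)·R1: [0, 27/2, 21/2]
R4 ← R4 + (3)·R1: [0, -18, -14]
R5 ← R5 + (2)·R1: [0, -9, -7]
R3 ← R3 − (2)·R2: [0, 0, 0]
R4 ← R4 + (8/3)·R2: [0, 0, 0]
R5 ← R5 + (4/3)·R2: [0, 0, 0]
Echelon form has 2 nonzero rows, so rank(C) = 2.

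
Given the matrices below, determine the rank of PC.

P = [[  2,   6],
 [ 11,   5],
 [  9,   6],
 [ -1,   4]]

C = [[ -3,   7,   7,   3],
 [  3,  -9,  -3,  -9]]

First compute PC:
[[ 12, -40,  -4, -48],
 [-18,  32,  62, -12],
 [ -9,   9,  45, -27],
 [ 15, -43, -19, -39]]
Now row reduce the product.
R2 ← R2 + (3/2)·R1: [0, -28, 56, -84]
R3 ← R3 + (3/4)·R1: [0, -21, 42, -63]
R4 ← R4 − (5/4)·R1: [0, 7, -14, 21]
R3 ← R3 − (3/4)·R2: [0, 0, 0, 0]
R4 ← R4 + (1/4)·R2: [0, 0, 0, 0]
2 nonzero rows, so rank(PC) = 2.

2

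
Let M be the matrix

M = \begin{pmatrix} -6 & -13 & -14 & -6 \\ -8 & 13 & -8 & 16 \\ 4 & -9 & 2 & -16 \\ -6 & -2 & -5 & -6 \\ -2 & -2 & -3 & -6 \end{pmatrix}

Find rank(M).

Row reduce to echelon form.
R2 ← R2 − (4/3)·R1: [0, 91/3, 32/3, 24]
R3 ← R3 + (2/3)·R1: [0, -53/3, -22/3, -20]
R4 ← R4 − R1: [0, 11, 9, 0]
R5 ← R5 − (1/3)·R1: [0, 7/3, 5/3, -4]
R3 ← R3 + (53/91)·R2: [0, 0, -102/91, -548/91]
R4 ← R4 − (33/91)·R2: [0, 0, 467/91, -792/91]
R5 ← R5 − (1/13)·R2: [0, 0, 11/13, -76/13]
R4 ← R4 + (467/102)·R3: [0, 0, 0, -1850/51]
R5 ← R5 + (77/102)·R3: [0, 0, 0, -530/51]
R5 ← R5 − (53/185)·R4: [0, 0, 0, 0]
Echelon form has 4 nonzero rows, so rank(M) = 4.

4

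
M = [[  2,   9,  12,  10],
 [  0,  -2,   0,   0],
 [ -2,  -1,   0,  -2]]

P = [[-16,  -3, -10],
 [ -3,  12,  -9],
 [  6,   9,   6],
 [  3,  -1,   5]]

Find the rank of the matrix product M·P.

3

First compute MP:
[[ 43, 200,  21],
 [  6, -24,  18],
 [ 29,  -4,  19]]
Now row reduce the product.
R2 ← R2 − (6/43)·R1: [0, -2232/43, 648/43]
R3 ← R3 − (29/43)·R1: [0, -5972/43, 208/43]
R3 ← R3 − (1493/558)·R2: [0, 0, -1100/31]
3 nonzero rows, so rank(MP) = 3.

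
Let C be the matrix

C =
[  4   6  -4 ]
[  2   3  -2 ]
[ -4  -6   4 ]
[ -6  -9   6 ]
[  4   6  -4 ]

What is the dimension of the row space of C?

Row reduce to echelon form.
R2 ← R2 − (1/2)·R1: [0, 0, 0]
R3 ← R3 + R1: [0, 0, 0]
R4 ← R4 + (3/2)·R1: [0, 0, 0]
R5 ← R5 − R1: [0, 0, 0]
Echelon form has 1 nonzero row, so rank(C) = 1.
The row space has dimension equal to the rank: 1.

1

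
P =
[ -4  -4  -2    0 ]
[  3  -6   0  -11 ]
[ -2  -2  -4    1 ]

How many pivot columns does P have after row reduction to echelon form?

3

Row reduce to echelon form.
R2 ← R2 + (3/4)·R1: [0, -9, -3/2, -11]
R3 ← R3 − (1/2)·R1: [0, 0, -3, 1]
Echelon form has 3 nonzero rows, so rank(P) = 3.
Each nonzero row contributes one pivot column: 3 pivot columns.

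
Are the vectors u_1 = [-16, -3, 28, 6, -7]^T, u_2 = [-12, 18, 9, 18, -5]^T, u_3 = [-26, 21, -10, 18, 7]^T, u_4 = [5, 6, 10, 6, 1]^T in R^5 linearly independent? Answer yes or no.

yes

Form the matrix with these vectors as rows and row reduce.
R2 ← R2 − (3/4)·R1: [0, 81/4, -12, 27/2, 1/4]
R3 ← R3 − (13/8)·R1: [0, 207/8, -111/2, 33/4, 147/8]
R4 ← R4 + (5/16)·R1: [0, 81/16, 75/4, 63/8, -19/16]
R3 ← R3 − (23/18)·R2: [0, 0, -241/6, -9, 325/18]
R4 ← R4 − (1/4)·R2: [0, 0, 87/4, 9/2, -5/4]
R4 ← R4 + (261/482)·R3: [0, 0, 0, -90/241, 2055/241]
4 nonzero rows, so the 4 vectors span a space of dimension 4.
Since 4 = 4, the vectors are linearly independent.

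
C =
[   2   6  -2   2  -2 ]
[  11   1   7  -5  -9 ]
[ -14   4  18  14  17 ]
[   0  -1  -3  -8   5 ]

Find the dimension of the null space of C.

Row reduce to echelon form.
R2 ← R2 − (11/2)·R1: [0, -32, 18, -16, 2]
R3 ← R3 + (7)·R1: [0, 46, 4, 28, 3]
R3 ← R3 + (23/16)·R2: [0, 0, 239/8, 5, 47/8]
R4 ← R4 − (1/32)·R2: [0, 0, -57/16, -15/2, 79/16]
R4 ← R4 + (57/478)·R3: [0, 0, 0, -1650/239, 2695/478]
4 nonzero rows, so rank(C) = 4.
C has 5 columns; by rank–nullity, nullity = 5 − 4 = 1.

1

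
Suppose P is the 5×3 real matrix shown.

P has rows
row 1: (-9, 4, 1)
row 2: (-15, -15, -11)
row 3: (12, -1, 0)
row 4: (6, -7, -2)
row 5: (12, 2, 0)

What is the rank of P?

Row reduce to echelon form.
R2 ← R2 − (5/3)·R1: [0, -65/3, -38/3]
R3 ← R3 + (4/3)·R1: [0, 13/3, 4/3]
R4 ← R4 + (2/3)·R1: [0, -13/3, -4/3]
R5 ← R5 + (4/3)·R1: [0, 22/3, 4/3]
R3 ← R3 + (1/5)·R2: [0, 0, -6/5]
R4 ← R4 − (1/5)·R2: [0, 0, 6/5]
R5 ← R5 + (22/65)·R2: [0, 0, -192/65]
R4 ← R4 + R3: [0, 0, 0]
R5 ← R5 − (32/13)·R3: [0, 0, 0]
Echelon form has 3 nonzero rows, so rank(P) = 3.

3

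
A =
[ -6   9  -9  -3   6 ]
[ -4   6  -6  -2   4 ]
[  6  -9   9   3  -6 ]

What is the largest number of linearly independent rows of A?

1

Row reduce to echelon form.
R2 ← R2 − (2/3)·R1: [0, 0, 0, 0, 0]
R3 ← R3 + R1: [0, 0, 0, 0, 0]
Echelon form has 1 nonzero row, so rank(A) = 1.
The rank gives the maximum number of linearly independent rows: 1.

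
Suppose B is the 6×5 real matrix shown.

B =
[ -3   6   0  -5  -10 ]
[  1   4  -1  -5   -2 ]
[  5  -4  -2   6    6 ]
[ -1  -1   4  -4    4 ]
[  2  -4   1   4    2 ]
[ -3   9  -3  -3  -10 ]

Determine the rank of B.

5

Row reduce to echelon form.
R2 ← R2 + (1/3)·R1: [0, 6, -1, -20/3, -16/3]
R3 ← R3 + (5/3)·R1: [0, 6, -2, -7/3, -32/3]
R4 ← R4 − (1/3)·R1: [0, -3, 4, -7/3, 22/3]
R5 ← R5 + (2/3)·R1: [0, 0, 1, 2/3, -14/3]
R6 ← R6 − R1: [0, 3, -3, 2, 0]
R3 ← R3 − R2: [0, 0, -1, 13/3, -16/3]
R4 ← R4 + (1/2)·R2: [0, 0, 7/2, -17/3, 14/3]
R6 ← R6 − (1/2)·R2: [0, 0, -5/2, 16/3, 8/3]
R4 ← R4 + (7/2)·R3: [0, 0, 0, 19/2, -14]
R5 ← R5 + R3: [0, 0, 0, 5, -10]
R6 ← R6 − (5/2)·R3: [0, 0, 0, -11/2, 16]
R5 ← R5 − (10/19)·R4: [0, 0, 0, 0, -50/19]
R6 ← R6 + (11/19)·R4: [0, 0, 0, 0, 150/19]
R6 ← R6 + (3)·R5: [0, 0, 0, 0, 0]
Echelon form has 5 nonzero rows, so rank(B) = 5.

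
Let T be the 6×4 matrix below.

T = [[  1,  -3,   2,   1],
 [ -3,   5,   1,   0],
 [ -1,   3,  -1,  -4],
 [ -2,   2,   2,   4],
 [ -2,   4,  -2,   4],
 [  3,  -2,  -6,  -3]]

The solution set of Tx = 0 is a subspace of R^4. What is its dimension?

Row reduce to echelon form.
R2 ← R2 + (3)·R1: [0, -4, 7, 3]
R3 ← R3 + R1: [0, 0, 1, -3]
R4 ← R4 + (2)·R1: [0, -4, 6, 6]
R5 ← R5 + (2)·R1: [0, -2, 2, 6]
R6 ← R6 − (3)·R1: [0, 7, -12, -6]
R4 ← R4 − R2: [0, 0, -1, 3]
R5 ← R5 − (1/2)·R2: [0, 0, -3/2, 9/2]
R6 ← R6 + (7/4)·R2: [0, 0, 1/4, -3/4]
R4 ← R4 + R3: [0, 0, 0, 0]
R5 ← R5 + (3/2)·R3: [0, 0, 0, 0]
R6 ← R6 − (1/4)·R3: [0, 0, 0, 0]
3 nonzero rows, so rank(T) = 3.
T has 4 columns; by rank–nullity, nullity = 4 − 3 = 1.

1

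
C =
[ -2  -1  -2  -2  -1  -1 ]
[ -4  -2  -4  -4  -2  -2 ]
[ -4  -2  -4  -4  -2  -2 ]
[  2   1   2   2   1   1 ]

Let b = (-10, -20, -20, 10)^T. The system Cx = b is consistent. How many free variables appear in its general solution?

Row reduce the augmented matrix [C | b].
R2 ← R2 − (2)·R1: [0, 0, 0, 0, 0, 0, 0]
R3 ← R3 − (2)·R1: [0, 0, 0, 0, 0, 0, 0]
R4 ← R4 + R1: [0, 0, 0, 0, 0, 0, 0]
The echelon form has 1 nonzero rows, and every pivot lies in the first 6 columns, so rank(C) = rank([C|b]) = 1.
The system is consistent.
Free variables = (unknowns) − (rank) = 6 − 1 = 5.

5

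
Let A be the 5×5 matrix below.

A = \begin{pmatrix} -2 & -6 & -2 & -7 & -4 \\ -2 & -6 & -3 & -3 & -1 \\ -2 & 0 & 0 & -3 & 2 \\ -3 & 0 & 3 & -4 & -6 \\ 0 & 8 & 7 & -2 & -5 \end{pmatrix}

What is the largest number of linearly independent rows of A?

Row reduce to echelon form.
R2 ← R2 − R1: [0, 0, -1, 4, 3]
R3 ← R3 − R1: [0, 6, 2, 4, 6]
R4 ← R4 − (3/2)·R1: [0, 9, 6, 13/2, 0]
Swap R2 ↔ R3
R4 ← R4 − (3/2)·R2: [0, 0, 3, 1/2, -9]
R5 ← R5 − (4/3)·R2: [0, 0, 13/3, -22/3, -13]
R4 ← R4 + (3)·R3: [0, 0, 0, 25/2, 0]
R5 ← R5 + (13/3)·R3: [0, 0, 0, 10, 0]
R5 ← R5 − (4/5)·R4: [0, 0, 0, 0, 0]
Echelon form has 4 nonzero rows, so rank(A) = 4.
The rank gives the maximum number of linearly independent rows: 4.

4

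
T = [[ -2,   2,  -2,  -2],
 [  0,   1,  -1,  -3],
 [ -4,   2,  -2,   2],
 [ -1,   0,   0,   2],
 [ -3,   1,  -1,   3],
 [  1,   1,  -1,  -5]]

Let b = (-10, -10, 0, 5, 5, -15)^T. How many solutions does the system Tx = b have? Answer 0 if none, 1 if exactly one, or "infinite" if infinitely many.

Row reduce the augmented matrix [T | b].
R3 ← R3 − (2)·R1: [0, -2, 2, 6, 20]
R4 ← R4 − (1/2)·R1: [0, -1, 1, 3, 10]
R5 ← R5 − (3/2)·R1: [0, -2, 2, 6, 20]
R6 ← R6 + (1/2)·R1: [0, 2, -2, -6, -20]
R3 ← R3 + (2)·R2: [0, 0, 0, 0, 0]
R4 ← R4 + R2: [0, 0, 0, 0, 0]
R5 ← R5 + (2)·R2: [0, 0, 0, 0, 0]
R6 ← R6 − (2)·R2: [0, 0, 0, 0, 0]
The echelon form has 2 nonzero rows, and every pivot lies in the first 4 columns, so rank(T) = rank([T|b]) = 2.
The system is consistent.
rank = 2 < 4 unknowns, so there are infinitely many solutions.

infinite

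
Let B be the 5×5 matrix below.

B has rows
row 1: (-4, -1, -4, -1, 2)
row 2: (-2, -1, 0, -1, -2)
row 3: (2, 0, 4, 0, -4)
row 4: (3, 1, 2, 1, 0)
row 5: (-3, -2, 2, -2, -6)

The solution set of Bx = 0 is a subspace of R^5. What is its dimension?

3

Row reduce to echelon form.
R2 ← R2 − (1/2)·R1: [0, -1/2, 2, -1/2, -3]
R3 ← R3 + (1/2)·R1: [0, -1/2, 2, -1/2, -3]
R4 ← R4 + (3/4)·R1: [0, 1/4, -1, 1/4, 3/2]
R5 ← R5 − (3/4)·R1: [0, -5/4, 5, -5/4, -15/2]
R3 ← R3 − R2: [0, 0, 0, 0, 0]
R4 ← R4 + (1/2)·R2: [0, 0, 0, 0, 0]
R5 ← R5 − (5/2)·R2: [0, 0, 0, 0, 0]
2 nonzero rows, so rank(B) = 2.
B has 5 columns; by rank–nullity, nullity = 5 − 2 = 3.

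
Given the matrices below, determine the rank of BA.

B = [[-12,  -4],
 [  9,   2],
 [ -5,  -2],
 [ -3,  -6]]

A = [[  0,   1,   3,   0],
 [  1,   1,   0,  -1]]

First compute BA:
[[ -4, -16, -36,   4],
 [  2,  11,  27,  -2],
 [ -2,  -7, -15,   2],
 [ -6,  -9,  -9,   6]]
Now row reduce the product.
R2 ← R2 + (1/2)·R1: [0, 3, 9, 0]
R3 ← R3 − (1/2)·R1: [0, 1, 3, 0]
R4 ← R4 − (3/2)·R1: [0, 15, 45, 0]
R3 ← R3 − (1/3)·R2: [0, 0, 0, 0]
R4 ← R4 − (5)·R2: [0, 0, 0, 0]
2 nonzero rows, so rank(BA) = 2.

2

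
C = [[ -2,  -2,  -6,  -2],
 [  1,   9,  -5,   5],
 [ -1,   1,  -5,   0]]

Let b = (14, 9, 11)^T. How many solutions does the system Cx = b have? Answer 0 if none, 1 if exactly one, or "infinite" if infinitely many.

Row reduce the augmented matrix [C | b].
R2 ← R2 + (1/2)·R1: [0, 8, -8, 4, 16]
R3 ← R3 − (1/2)·R1: [0, 2, -2, 1, 4]
R3 ← R3 − (1/4)·R2: [0, 0, 0, 0, 0]
The echelon form has 2 nonzero rows, and every pivot lies in the first 4 columns, so rank(C) = rank([C|b]) = 2.
The system is consistent.
rank = 2 < 4 unknowns, so there are infinitely many solutions.

infinite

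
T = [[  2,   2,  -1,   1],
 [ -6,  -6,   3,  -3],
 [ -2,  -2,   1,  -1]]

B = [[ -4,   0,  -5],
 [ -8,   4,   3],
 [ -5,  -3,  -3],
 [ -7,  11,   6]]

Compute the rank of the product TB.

1

First compute TB:
[[-26,  22,   5],
 [ 78, -66, -15],
 [ 26, -22,  -5]]
Now row reduce the product.
R2 ← R2 + (3)·R1: [0, 0, 0]
R3 ← R3 + R1: [0, 0, 0]
1 nonzero row, so rank(TB) = 1.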